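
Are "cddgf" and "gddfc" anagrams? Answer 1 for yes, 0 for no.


Strings: "cddgf", "gddfc"
Sorted first:  cddfg
Sorted second: cddfg
Sorted forms match => anagrams

1


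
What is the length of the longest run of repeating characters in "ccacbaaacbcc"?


Input: "ccacbaaacbcc"
Scanning for longest run:
  Position 1 ('c'): continues run of 'c', length=2
  Position 2 ('a'): new char, reset run to 1
  Position 3 ('c'): new char, reset run to 1
  Position 4 ('b'): new char, reset run to 1
  Position 5 ('a'): new char, reset run to 1
  Position 6 ('a'): continues run of 'a', length=2
  Position 7 ('a'): continues run of 'a', length=3
  Position 8 ('c'): new char, reset run to 1
  Position 9 ('b'): new char, reset run to 1
  Position 10 ('c'): new char, reset run to 1
  Position 11 ('c'): continues run of 'c', length=2
Longest run: 'a' with length 3

3


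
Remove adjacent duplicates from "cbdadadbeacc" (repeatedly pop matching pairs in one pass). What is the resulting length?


Input: cbdadadbeacc
Stack-based adjacent duplicate removal:
  Read 'c': push. Stack: c
  Read 'b': push. Stack: cb
  Read 'd': push. Stack: cbd
  Read 'a': push. Stack: cbda
  Read 'd': push. Stack: cbdad
  Read 'a': push. Stack: cbdada
  Read 'd': push. Stack: cbdadad
  Read 'b': push. Stack: cbdadadb
  Read 'e': push. Stack: cbdadadbe
  Read 'a': push. Stack: cbdadadbea
  Read 'c': push. Stack: cbdadadbeac
  Read 'c': matches stack top 'c' => pop. Stack: cbdadadbea
Final stack: "cbdadadbea" (length 10)

10


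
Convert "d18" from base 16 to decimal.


Input: "d18" in base 16
Positional expansion:
  Digit 'd' (value 13) x 16^2 = 3328
  Digit '1' (value 1) x 16^1 = 16
  Digit '8' (value 8) x 16^0 = 8
Sum = 3352

3352


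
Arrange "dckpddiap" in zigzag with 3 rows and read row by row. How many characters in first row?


Zigzag "dckpddiap" into 3 rows:
Placing characters:
  'd' => row 0
  'c' => row 1
  'k' => row 2
  'p' => row 1
  'd' => row 0
  'd' => row 1
  'i' => row 2
  'a' => row 1
  'p' => row 0
Rows:
  Row 0: "ddp"
  Row 1: "cpda"
  Row 2: "ki"
First row length: 3

3


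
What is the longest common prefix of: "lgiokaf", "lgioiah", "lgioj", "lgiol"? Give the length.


Words: lgiokaf, lgioiah, lgioj, lgiol
  Position 0: all 'l' => match
  Position 1: all 'g' => match
  Position 2: all 'i' => match
  Position 3: all 'o' => match
  Position 4: ('k', 'i', 'j', 'l') => mismatch, stop
LCP = "lgio" (length 4)

4


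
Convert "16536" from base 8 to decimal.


Input: "16536" in base 8
Positional expansion:
  Digit '1' (value 1) x 8^4 = 4096
  Digit '6' (value 6) x 8^3 = 3072
  Digit '5' (value 5) x 8^2 = 320
  Digit '3' (value 3) x 8^1 = 24
  Digit '6' (value 6) x 8^0 = 6
Sum = 7518

7518


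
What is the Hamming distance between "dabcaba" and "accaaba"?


Comparing "dabcaba" and "accaaba" position by position:
  Position 0: 'd' vs 'a' => differ
  Position 1: 'a' vs 'c' => differ
  Position 2: 'b' vs 'c' => differ
  Position 3: 'c' vs 'a' => differ
  Position 4: 'a' vs 'a' => same
  Position 5: 'b' vs 'b' => same
  Position 6: 'a' vs 'a' => same
Total differences (Hamming distance): 4

4


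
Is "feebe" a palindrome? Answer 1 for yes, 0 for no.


Input: feebe
Reversed: ebeef
  Compare pos 0 ('f') with pos 4 ('e'): MISMATCH
  Compare pos 1 ('e') with pos 3 ('b'): MISMATCH
Result: not a palindrome

0


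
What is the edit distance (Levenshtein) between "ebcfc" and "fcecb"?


Computing edit distance: "ebcfc" -> "fcecb"
DP table:
           f    c    e    c    b
      0    1    2    3    4    5
  e   1    1    2    2    3    4
  b   2    2    2    3    3    3
  c   3    3    2    3    3    4
  f   4    3    3    3    4    4
  c   5    4    3    4    3    4
Edit distance = dp[5][5] = 4

4


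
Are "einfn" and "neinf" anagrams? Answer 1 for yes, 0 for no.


Strings: "einfn", "neinf"
Sorted first:  efinn
Sorted second: efinn
Sorted forms match => anagrams

1


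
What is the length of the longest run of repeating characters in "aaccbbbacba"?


Input: "aaccbbbacba"
Scanning for longest run:
  Position 1 ('a'): continues run of 'a', length=2
  Position 2 ('c'): new char, reset run to 1
  Position 3 ('c'): continues run of 'c', length=2
  Position 4 ('b'): new char, reset run to 1
  Position 5 ('b'): continues run of 'b', length=2
  Position 6 ('b'): continues run of 'b', length=3
  Position 7 ('a'): new char, reset run to 1
  Position 8 ('c'): new char, reset run to 1
  Position 9 ('b'): new char, reset run to 1
  Position 10 ('a'): new char, reset run to 1
Longest run: 'b' with length 3

3


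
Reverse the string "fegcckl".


Input: fegcckl
Reading characters right to left:
  Position 6: 'l'
  Position 5: 'k'
  Position 4: 'c'
  Position 3: 'c'
  Position 2: 'g'
  Position 1: 'e'
  Position 0: 'f'
Reversed: lkccgef

lkccgef


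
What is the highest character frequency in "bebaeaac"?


Input: bebaeaac
Character counts:
  'a': 3
  'b': 2
  'c': 1
  'e': 2
Maximum frequency: 3

3


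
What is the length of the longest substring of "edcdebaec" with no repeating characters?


Input: "edcdebaec"
Sliding window (track last position of each char):
  Position 0 ('e'): window [0,0] length 1 -- new best
  Position 1 ('d'): window [0,1] length 2 -- new best
  Position 2 ('c'): window [0,2] length 3 -- new best
  Position 3 ('d'): repeat (last at 1), move window start to 2
  Position 3 ('d'): window [2,3] length 2
  Position 4 ('e'): window [2,4] length 3
  Position 5 ('b'): window [2,5] length 4 -- new best
  Position 6 ('a'): window [2,6] length 5 -- new best
  Position 7 ('e'): repeat (last at 4), move window start to 5
  Position 7 ('e'): window [5,7] length 3
  Position 8 ('c'): window [5,8] length 4
Longest substring with no repeats: "cdeba" with length 5

5


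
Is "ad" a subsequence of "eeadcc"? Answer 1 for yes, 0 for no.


Check if "ad" is a subsequence of "eeadcc"
Greedy scan:
  Position 0 ('e'): no match needed
  Position 1 ('e'): no match needed
  Position 2 ('a'): matches sub[0] = 'a'
  Position 3 ('d'): matches sub[1] = 'd'
  Position 4 ('c'): no match needed
  Position 5 ('c'): no match needed
All 2 characters matched => is a subsequence

1


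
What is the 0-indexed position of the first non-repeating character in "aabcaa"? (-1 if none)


Input: aabcaa
Character frequencies:
  'a': 4
  'b': 1
  'c': 1
Scanning left to right for freq == 1:
  Position 0 ('a'): freq=4, skip
  Position 1 ('a'): freq=4, skip
  Position 2 ('b'): unique! => answer = 2

2


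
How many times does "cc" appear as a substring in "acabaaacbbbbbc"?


Searching for "cc" in "acabaaacbbbbbc"
Scanning each position:
  Position 0: "ac" => no
  Position 1: "ca" => no
  Position 2: "ab" => no
  Position 3: "ba" => no
  Position 4: "aa" => no
  Position 5: "aa" => no
  Position 6: "ac" => no
  Position 7: "cb" => no
  Position 8: "bb" => no
  Position 9: "bb" => no
  Position 10: "bb" => no
  Position 11: "bb" => no
  Position 12: "bc" => no
Total occurrences: 0

0


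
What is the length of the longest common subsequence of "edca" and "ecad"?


LCS of "edca" and "ecad"
DP table:
           e    c    a    d
      0    0    0    0    0
  e   0    1    1    1    1
  d   0    1    1    1    2
  c   0    1    2    2    2
  a   0    1    2    3    3
LCS length = dp[4][4] = 3

3


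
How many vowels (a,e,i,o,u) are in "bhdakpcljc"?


Input: bhdakpcljc
Checking each character:
  'b' at position 0: consonant
  'h' at position 1: consonant
  'd' at position 2: consonant
  'a' at position 3: vowel (running total: 1)
  'k' at position 4: consonant
  'p' at position 5: consonant
  'c' at position 6: consonant
  'l' at position 7: consonant
  'j' at position 8: consonant
  'c' at position 9: consonant
Total vowels: 1

1


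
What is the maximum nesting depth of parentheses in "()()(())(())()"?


Input: "()()(())(())()"
Tracking depth:
  Position 0 '(': depth becomes 1
  Position 1 ')': depth becomes 0
  Position 2 '(': depth becomes 1
  Position 3 ')': depth becomes 0
  Position 4 '(': depth becomes 1
  Position 5 '(': depth becomes 2
  Position 6 ')': depth becomes 1
  Position 7 ')': depth becomes 0
  Position 8 '(': depth becomes 1
  Position 9 '(': depth becomes 2
  Position 10 ')': depth becomes 1
  Position 11 ')': depth becomes 0
  Position 12 '(': depth becomes 1
  Position 13 ')': depth becomes 0
Maximum depth reached: 2

2


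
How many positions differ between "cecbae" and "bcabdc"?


Comparing "cecbae" and "bcabdc" position by position:
  Position 0: 'c' vs 'b' => DIFFER
  Position 1: 'e' vs 'c' => DIFFER
  Position 2: 'c' vs 'a' => DIFFER
  Position 3: 'b' vs 'b' => same
  Position 4: 'a' vs 'd' => DIFFER
  Position 5: 'e' vs 'c' => DIFFER
Positions that differ: 5

5


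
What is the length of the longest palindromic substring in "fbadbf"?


Input: "fbadbf"
Checking substrings for palindromes:
  No multi-char palindromic substrings found
Longest palindromic substring: "f" with length 1

1


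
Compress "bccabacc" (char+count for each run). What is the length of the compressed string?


Input: bccabacc
Runs:
  'b' x 1 => "b1"
  'c' x 2 => "c2"
  'a' x 1 => "a1"
  'b' x 1 => "b1"
  'a' x 1 => "a1"
  'c' x 2 => "c2"
Compressed: "b1c2a1b1a1c2"
Compressed length: 12

12


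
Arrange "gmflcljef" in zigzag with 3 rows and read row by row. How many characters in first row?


Zigzag "gmflcljef" into 3 rows:
Placing characters:
  'g' => row 0
  'm' => row 1
  'f' => row 2
  'l' => row 1
  'c' => row 0
  'l' => row 1
  'j' => row 2
  'e' => row 1
  'f' => row 0
Rows:
  Row 0: "gcf"
  Row 1: "mlle"
  Row 2: "fj"
First row length: 3

3


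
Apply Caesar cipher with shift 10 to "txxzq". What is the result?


Caesar cipher: shift "txxzq" by 10
  't' (pos 19) + 10 = pos 3 = 'd'
  'x' (pos 23) + 10 = pos 7 = 'h'
  'x' (pos 23) + 10 = pos 7 = 'h'
  'z' (pos 25) + 10 = pos 9 = 'j'
  'q' (pos 16) + 10 = pos 0 = 'a'
Result: dhhja

dhhja


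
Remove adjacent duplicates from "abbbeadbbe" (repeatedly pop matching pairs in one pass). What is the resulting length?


Input: abbbeadbbe
Stack-based adjacent duplicate removal:
  Read 'a': push. Stack: a
  Read 'b': push. Stack: ab
  Read 'b': matches stack top 'b' => pop. Stack: a
  Read 'b': push. Stack: ab
  Read 'e': push. Stack: abe
  Read 'a': push. Stack: abea
  Read 'd': push. Stack: abead
  Read 'b': push. Stack: abeadb
  Read 'b': matches stack top 'b' => pop. Stack: abead
  Read 'e': push. Stack: abeade
Final stack: "abeade" (length 6)

6


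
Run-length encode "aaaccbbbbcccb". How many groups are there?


Input: aaaccbbbbcccb
Scanning for consecutive runs:
  Group 1: 'a' x 3 (positions 0-2)
  Group 2: 'c' x 2 (positions 3-4)
  Group 3: 'b' x 4 (positions 5-8)
  Group 4: 'c' x 3 (positions 9-11)
  Group 5: 'b' x 1 (positions 12-12)
Total groups: 5

5


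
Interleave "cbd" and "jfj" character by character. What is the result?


Interleaving "cbd" and "jfj":
  Position 0: 'c' from first, 'j' from second => "cj"
  Position 1: 'b' from first, 'f' from second => "bf"
  Position 2: 'd' from first, 'j' from second => "dj"
Result: cjbfdj

cjbfdj


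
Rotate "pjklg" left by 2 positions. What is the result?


Input: "pjklg", rotate left by 2
First 2 characters: "pj"
Remaining characters: "klg"
Concatenate remaining + first: "klg" + "pj" = "klgpj"

klgpj


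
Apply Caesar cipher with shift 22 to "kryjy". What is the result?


Caesar cipher: shift "kryjy" by 22
  'k' (pos 10) + 22 = pos 6 = 'g'
  'r' (pos 17) + 22 = pos 13 = 'n'
  'y' (pos 24) + 22 = pos 20 = 'u'
  'j' (pos 9) + 22 = pos 5 = 'f'
  'y' (pos 24) + 22 = pos 20 = 'u'
Result: gnufu

gnufu


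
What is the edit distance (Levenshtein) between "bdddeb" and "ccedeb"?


Computing edit distance: "bdddeb" -> "ccedeb"
DP table:
           c    c    e    d    e    b
      0    1    2    3    4    5    6
  b   1    1    2    3    4    5    5
  d   2    2    2    3    3    4    5
  d   3    3    3    3    3    4    5
  d   4    4    4    4    3    4    5
  e   5    5    5    4    4    3    4
  b   6    6    6    5    5    4    3
Edit distance = dp[6][6] = 3

3


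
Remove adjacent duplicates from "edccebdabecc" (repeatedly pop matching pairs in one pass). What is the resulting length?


Input: edccebdabecc
Stack-based adjacent duplicate removal:
  Read 'e': push. Stack: e
  Read 'd': push. Stack: ed
  Read 'c': push. Stack: edc
  Read 'c': matches stack top 'c' => pop. Stack: ed
  Read 'e': push. Stack: ede
  Read 'b': push. Stack: edeb
  Read 'd': push. Stack: edebd
  Read 'a': push. Stack: edebda
  Read 'b': push. Stack: edebdab
  Read 'e': push. Stack: edebdabe
  Read 'c': push. Stack: edebdabec
  Read 'c': matches stack top 'c' => pop. Stack: edebdabe
Final stack: "edebdabe" (length 8)

8


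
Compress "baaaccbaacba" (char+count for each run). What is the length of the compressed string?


Input: baaaccbaacba
Runs:
  'b' x 1 => "b1"
  'a' x 3 => "a3"
  'c' x 2 => "c2"
  'b' x 1 => "b1"
  'a' x 2 => "a2"
  'c' x 1 => "c1"
  'b' x 1 => "b1"
  'a' x 1 => "a1"
Compressed: "b1a3c2b1a2c1b1a1"
Compressed length: 16

16


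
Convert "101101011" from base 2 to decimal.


Input: "101101011" in base 2
Positional expansion:
  Digit '1' (value 1) x 2^8 = 256
  Digit '0' (value 0) x 2^7 = 0
  Digit '1' (value 1) x 2^6 = 64
  Digit '1' (value 1) x 2^5 = 32
  Digit '0' (value 0) x 2^4 = 0
  Digit '1' (value 1) x 2^3 = 8
  Digit '0' (value 0) x 2^2 = 0
  Digit '1' (value 1) x 2^1 = 2
  Digit '1' (value 1) x 2^0 = 1
Sum = 363

363


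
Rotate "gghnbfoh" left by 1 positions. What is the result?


Input: "gghnbfoh", rotate left by 1
First 1 characters: "g"
Remaining characters: "ghnbfoh"
Concatenate remaining + first: "ghnbfoh" + "g" = "ghnbfohg"

ghnbfohg


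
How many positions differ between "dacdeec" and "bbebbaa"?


Comparing "dacdeec" and "bbebbaa" position by position:
  Position 0: 'd' vs 'b' => DIFFER
  Position 1: 'a' vs 'b' => DIFFER
  Position 2: 'c' vs 'e' => DIFFER
  Position 3: 'd' vs 'b' => DIFFER
  Position 4: 'e' vs 'b' => DIFFER
  Position 5: 'e' vs 'a' => DIFFER
  Position 6: 'c' vs 'a' => DIFFER
Positions that differ: 7

7


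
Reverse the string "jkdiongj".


Input: jkdiongj
Reading characters right to left:
  Position 7: 'j'
  Position 6: 'g'
  Position 5: 'n'
  Position 4: 'o'
  Position 3: 'i'
  Position 2: 'd'
  Position 1: 'k'
  Position 0: 'j'
Reversed: jgnoidkj

jgnoidkj


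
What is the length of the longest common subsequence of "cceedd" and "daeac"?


LCS of "cceedd" and "daeac"
DP table:
           d    a    e    a    c
      0    0    0    0    0    0
  c   0    0    0    0    0    1
  c   0    0    0    0    0    1
  e   0    0    0    1    1    1
  e   0    0    0    1    1    1
  d   0    1    1    1    1    1
  d   0    1    1    1    1    1
LCS length = dp[6][5] = 1

1


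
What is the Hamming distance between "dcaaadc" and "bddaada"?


Comparing "dcaaadc" and "bddaada" position by position:
  Position 0: 'd' vs 'b' => differ
  Position 1: 'c' vs 'd' => differ
  Position 2: 'a' vs 'd' => differ
  Position 3: 'a' vs 'a' => same
  Position 4: 'a' vs 'a' => same
  Position 5: 'd' vs 'd' => same
  Position 6: 'c' vs 'a' => differ
Total differences (Hamming distance): 4

4


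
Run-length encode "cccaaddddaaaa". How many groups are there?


Input: cccaaddddaaaa
Scanning for consecutive runs:
  Group 1: 'c' x 3 (positions 0-2)
  Group 2: 'a' x 2 (positions 3-4)
  Group 3: 'd' x 4 (positions 5-8)
  Group 4: 'a' x 4 (positions 9-12)
Total groups: 4

4


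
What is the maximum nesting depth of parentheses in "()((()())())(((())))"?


Input: "()((()())())(((())))"
Tracking depth:
  Position 0 '(': depth becomes 1
  Position 1 ')': depth becomes 0
  Position 2 '(': depth becomes 1
  Position 3 '(': depth becomes 2
  Position 4 '(': depth becomes 3
  Position 5 ')': depth becomes 2
  Position 6 '(': depth becomes 3
  Position 7 ')': depth becomes 2
  Position 8 ')': depth becomes 1
  Position 9 '(': depth becomes 2
  Position 10 ')': depth becomes 1
  Position 11 ')': depth becomes 0
  Position 12 '(': depth becomes 1
  Position 13 '(': depth becomes 2
  Position 14 '(': depth becomes 3
  Position 15 '(': depth becomes 4
  Position 16 ')': depth becomes 3
  Position 17 ')': depth becomes 2
  Position 18 ')': depth becomes 1
  Position 19 ')': depth becomes 0
Maximum depth reached: 4

4


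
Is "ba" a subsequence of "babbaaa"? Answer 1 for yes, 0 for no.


Check if "ba" is a subsequence of "babbaaa"
Greedy scan:
  Position 0 ('b'): matches sub[0] = 'b'
  Position 1 ('a'): matches sub[1] = 'a'
  Position 2 ('b'): no match needed
  Position 3 ('b'): no match needed
  Position 4 ('a'): no match needed
  Position 5 ('a'): no match needed
  Position 6 ('a'): no match needed
All 2 characters matched => is a subsequence

1


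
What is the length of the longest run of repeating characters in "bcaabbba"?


Input: "bcaabbba"
Scanning for longest run:
  Position 1 ('c'): new char, reset run to 1
  Position 2 ('a'): new char, reset run to 1
  Position 3 ('a'): continues run of 'a', length=2
  Position 4 ('b'): new char, reset run to 1
  Position 5 ('b'): continues run of 'b', length=2
  Position 6 ('b'): continues run of 'b', length=3
  Position 7 ('a'): new char, reset run to 1
Longest run: 'b' with length 3

3


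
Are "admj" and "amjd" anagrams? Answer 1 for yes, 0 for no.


Strings: "admj", "amjd"
Sorted first:  adjm
Sorted second: adjm
Sorted forms match => anagrams

1


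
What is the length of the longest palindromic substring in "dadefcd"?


Input: "dadefcd"
Checking substrings for palindromes:
  [0:3] "dad" (len 3) => palindrome
Longest palindromic substring: "dad" with length 3

3


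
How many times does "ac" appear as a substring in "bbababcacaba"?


Searching for "ac" in "bbababcacaba"
Scanning each position:
  Position 0: "bb" => no
  Position 1: "ba" => no
  Position 2: "ab" => no
  Position 3: "ba" => no
  Position 4: "ab" => no
  Position 5: "bc" => no
  Position 6: "ca" => no
  Position 7: "ac" => MATCH
  Position 8: "ca" => no
  Position 9: "ab" => no
  Position 10: "ba" => no
Total occurrences: 1

1


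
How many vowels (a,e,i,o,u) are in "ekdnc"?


Input: ekdnc
Checking each character:
  'e' at position 0: vowel (running total: 1)
  'k' at position 1: consonant
  'd' at position 2: consonant
  'n' at position 3: consonant
  'c' at position 4: consonant
Total vowels: 1

1


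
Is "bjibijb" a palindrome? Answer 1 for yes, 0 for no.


Input: bjibijb
Reversed: bjibijb
  Compare pos 0 ('b') with pos 6 ('b'): match
  Compare pos 1 ('j') with pos 5 ('j'): match
  Compare pos 2 ('i') with pos 4 ('i'): match
Result: palindrome

1


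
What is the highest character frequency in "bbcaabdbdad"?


Input: bbcaabdbdad
Character counts:
  'a': 3
  'b': 4
  'c': 1
  'd': 3
Maximum frequency: 4

4


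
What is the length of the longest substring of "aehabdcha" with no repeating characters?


Input: "aehabdcha"
Sliding window (track last position of each char):
  Position 0 ('a'): window [0,0] length 1 -- new best
  Position 1 ('e'): window [0,1] length 2 -- new best
  Position 2 ('h'): window [0,2] length 3 -- new best
  Position 3 ('a'): repeat (last at 0), move window start to 1
  Position 3 ('a'): window [1,3] length 3
  Position 4 ('b'): window [1,4] length 4 -- new best
  Position 5 ('d'): window [1,5] length 5 -- new best
  Position 6 ('c'): window [1,6] length 6 -- new best
  Position 7 ('h'): repeat (last at 2), move window start to 3
  Position 7 ('h'): window [3,7] length 5
  Position 8 ('a'): repeat (last at 3), move window start to 4
  Position 8 ('a'): window [4,8] length 5
Longest substring with no repeats: "ehabdc" with length 6

6


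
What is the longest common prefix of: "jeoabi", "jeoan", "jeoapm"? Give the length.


Words: jeoabi, jeoan, jeoapm
  Position 0: all 'j' => match
  Position 1: all 'e' => match
  Position 2: all 'o' => match
  Position 3: all 'a' => match
  Position 4: ('b', 'n', 'p') => mismatch, stop
LCP = "jeoa" (length 4)

4


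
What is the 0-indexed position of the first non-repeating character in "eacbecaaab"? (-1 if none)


Input: eacbecaaab
Character frequencies:
  'a': 4
  'b': 2
  'c': 2
  'e': 2
Scanning left to right for freq == 1:
  Position 0 ('e'): freq=2, skip
  Position 1 ('a'): freq=4, skip
  Position 2 ('c'): freq=2, skip
  Position 3 ('b'): freq=2, skip
  Position 4 ('e'): freq=2, skip
  Position 5 ('c'): freq=2, skip
  Position 6 ('a'): freq=4, skip
  Position 7 ('a'): freq=4, skip
  Position 8 ('a'): freq=4, skip
  Position 9 ('b'): freq=2, skip
  No unique character found => answer = -1

-1


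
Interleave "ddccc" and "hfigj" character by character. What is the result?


Interleaving "ddccc" and "hfigj":
  Position 0: 'd' from first, 'h' from second => "dh"
  Position 1: 'd' from first, 'f' from second => "df"
  Position 2: 'c' from first, 'i' from second => "ci"
  Position 3: 'c' from first, 'g' from second => "cg"
  Position 4: 'c' from first, 'j' from second => "cj"
Result: dhdfcicgcj

dhdfcicgcj


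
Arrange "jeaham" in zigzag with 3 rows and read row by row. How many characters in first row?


Zigzag "jeaham" into 3 rows:
Placing characters:
  'j' => row 0
  'e' => row 1
  'a' => row 2
  'h' => row 1
  'a' => row 0
  'm' => row 1
Rows:
  Row 0: "ja"
  Row 1: "ehm"
  Row 2: "a"
First row length: 2

2


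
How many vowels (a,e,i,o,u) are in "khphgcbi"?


Input: khphgcbi
Checking each character:
  'k' at position 0: consonant
  'h' at position 1: consonant
  'p' at position 2: consonant
  'h' at position 3: consonant
  'g' at position 4: consonant
  'c' at position 5: consonant
  'b' at position 6: consonant
  'i' at position 7: vowel (running total: 1)
Total vowels: 1

1


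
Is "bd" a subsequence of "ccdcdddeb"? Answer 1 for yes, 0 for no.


Check if "bd" is a subsequence of "ccdcdddeb"
Greedy scan:
  Position 0 ('c'): no match needed
  Position 1 ('c'): no match needed
  Position 2 ('d'): no match needed
  Position 3 ('c'): no match needed
  Position 4 ('d'): no match needed
  Position 5 ('d'): no match needed
  Position 6 ('d'): no match needed
  Position 7 ('e'): no match needed
  Position 8 ('b'): matches sub[0] = 'b'
Only matched 1/2 characters => not a subsequence

0


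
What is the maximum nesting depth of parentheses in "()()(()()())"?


Input: "()()(()()())"
Tracking depth:
  Position 0 '(': depth becomes 1
  Position 1 ')': depth becomes 0
  Position 2 '(': depth becomes 1
  Position 3 ')': depth becomes 0
  Position 4 '(': depth becomes 1
  Position 5 '(': depth becomes 2
  Position 6 ')': depth becomes 1
  Position 7 '(': depth becomes 2
  Position 8 ')': depth becomes 1
  Position 9 '(': depth becomes 2
  Position 10 ')': depth becomes 1
  Position 11 ')': depth becomes 0
Maximum depth reached: 2

2


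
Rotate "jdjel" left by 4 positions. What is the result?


Input: "jdjel", rotate left by 4
First 4 characters: "jdje"
Remaining characters: "l"
Concatenate remaining + first: "l" + "jdje" = "ljdje"

ljdje


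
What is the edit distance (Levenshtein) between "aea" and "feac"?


Computing edit distance: "aea" -> "feac"
DP table:
           f    e    a    c
      0    1    2    3    4
  a   1    1    2    2    3
  e   2    2    1    2    3
  a   3    3    2    1    2
Edit distance = dp[3][4] = 2

2


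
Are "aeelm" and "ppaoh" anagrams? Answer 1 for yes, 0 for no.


Strings: "aeelm", "ppaoh"
Sorted first:  aeelm
Sorted second: ahopp
Differ at position 1: 'e' vs 'h' => not anagrams

0


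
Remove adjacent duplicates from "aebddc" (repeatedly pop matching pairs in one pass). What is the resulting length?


Input: aebddc
Stack-based adjacent duplicate removal:
  Read 'a': push. Stack: a
  Read 'e': push. Stack: ae
  Read 'b': push. Stack: aeb
  Read 'd': push. Stack: aebd
  Read 'd': matches stack top 'd' => pop. Stack: aeb
  Read 'c': push. Stack: aebc
Final stack: "aebc" (length 4)

4


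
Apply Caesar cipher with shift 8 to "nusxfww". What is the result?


Caesar cipher: shift "nusxfww" by 8
  'n' (pos 13) + 8 = pos 21 = 'v'
  'u' (pos 20) + 8 = pos 2 = 'c'
  's' (pos 18) + 8 = pos 0 = 'a'
  'x' (pos 23) + 8 = pos 5 = 'f'
  'f' (pos 5) + 8 = pos 13 = 'n'
  'w' (pos 22) + 8 = pos 4 = 'e'
  'w' (pos 22) + 8 = pos 4 = 'e'
Result: vcafnee

vcafnee


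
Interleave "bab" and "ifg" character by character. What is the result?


Interleaving "bab" and "ifg":
  Position 0: 'b' from first, 'i' from second => "bi"
  Position 1: 'a' from first, 'f' from second => "af"
  Position 2: 'b' from first, 'g' from second => "bg"
Result: biafbg

biafbg


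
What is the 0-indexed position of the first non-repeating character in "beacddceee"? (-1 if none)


Input: beacddceee
Character frequencies:
  'a': 1
  'b': 1
  'c': 2
  'd': 2
  'e': 4
Scanning left to right for freq == 1:
  Position 0 ('b'): unique! => answer = 0

0


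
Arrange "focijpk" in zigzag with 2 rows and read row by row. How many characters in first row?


Zigzag "focijpk" into 2 rows:
Placing characters:
  'f' => row 0
  'o' => row 1
  'c' => row 0
  'i' => row 1
  'j' => row 0
  'p' => row 1
  'k' => row 0
Rows:
  Row 0: "fcjk"
  Row 1: "oip"
First row length: 4

4


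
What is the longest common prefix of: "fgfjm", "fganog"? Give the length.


Words: fgfjm, fganog
  Position 0: all 'f' => match
  Position 1: all 'g' => match
  Position 2: ('f', 'a') => mismatch, stop
LCP = "fg" (length 2)

2


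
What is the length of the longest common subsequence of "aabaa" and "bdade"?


LCS of "aabaa" and "bdade"
DP table:
           b    d    a    d    e
      0    0    0    0    0    0
  a   0    0    0    1    1    1
  a   0    0    0    1    1    1
  b   0    1    1    1    1    1
  a   0    1    1    2    2    2
  a   0    1    1    2    2    2
LCS length = dp[5][5] = 2

2


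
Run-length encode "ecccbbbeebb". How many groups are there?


Input: ecccbbbeebb
Scanning for consecutive runs:
  Group 1: 'e' x 1 (positions 0-0)
  Group 2: 'c' x 3 (positions 1-3)
  Group 3: 'b' x 3 (positions 4-6)
  Group 4: 'e' x 2 (positions 7-8)
  Group 5: 'b' x 2 (positions 9-10)
Total groups: 5

5


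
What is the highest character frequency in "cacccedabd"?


Input: cacccedabd
Character counts:
  'a': 2
  'b': 1
  'c': 4
  'd': 2
  'e': 1
Maximum frequency: 4

4


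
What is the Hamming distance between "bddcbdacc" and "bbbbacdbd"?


Comparing "bddcbdacc" and "bbbbacdbd" position by position:
  Position 0: 'b' vs 'b' => same
  Position 1: 'd' vs 'b' => differ
  Position 2: 'd' vs 'b' => differ
  Position 3: 'c' vs 'b' => differ
  Position 4: 'b' vs 'a' => differ
  Position 5: 'd' vs 'c' => differ
  Position 6: 'a' vs 'd' => differ
  Position 7: 'c' vs 'b' => differ
  Position 8: 'c' vs 'd' => differ
Total differences (Hamming distance): 8

8


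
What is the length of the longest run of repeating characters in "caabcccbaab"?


Input: "caabcccbaab"
Scanning for longest run:
  Position 1 ('a'): new char, reset run to 1
  Position 2 ('a'): continues run of 'a', length=2
  Position 3 ('b'): new char, reset run to 1
  Position 4 ('c'): new char, reset run to 1
  Position 5 ('c'): continues run of 'c', length=2
  Position 6 ('c'): continues run of 'c', length=3
  Position 7 ('b'): new char, reset run to 1
  Position 8 ('a'): new char, reset run to 1
  Position 9 ('a'): continues run of 'a', length=2
  Position 10 ('b'): new char, reset run to 1
Longest run: 'c' with length 3

3


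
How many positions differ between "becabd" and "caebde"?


Comparing "becabd" and "caebde" position by position:
  Position 0: 'b' vs 'c' => DIFFER
  Position 1: 'e' vs 'a' => DIFFER
  Position 2: 'c' vs 'e' => DIFFER
  Position 3: 'a' vs 'b' => DIFFER
  Position 4: 'b' vs 'd' => DIFFER
  Position 5: 'd' vs 'e' => DIFFER
Positions that differ: 6

6


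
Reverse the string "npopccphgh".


Input: npopccphgh
Reading characters right to left:
  Position 9: 'h'
  Position 8: 'g'
  Position 7: 'h'
  Position 6: 'p'
  Position 5: 'c'
  Position 4: 'c'
  Position 3: 'p'
  Position 2: 'o'
  Position 1: 'p'
  Position 0: 'n'
Reversed: hghpccpopn

hghpccpopn


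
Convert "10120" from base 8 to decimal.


Input: "10120" in base 8
Positional expansion:
  Digit '1' (value 1) x 8^4 = 4096
  Digit '0' (value 0) x 8^3 = 0
  Digit '1' (value 1) x 8^2 = 64
  Digit '2' (value 2) x 8^1 = 16
  Digit '0' (value 0) x 8^0 = 0
Sum = 4176

4176


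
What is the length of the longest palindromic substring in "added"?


Input: "added"
Checking substrings for palindromes:
  [2:5] "ded" (len 3) => palindrome
  [1:3] "dd" (len 2) => palindrome
Longest palindromic substring: "ded" with length 3

3


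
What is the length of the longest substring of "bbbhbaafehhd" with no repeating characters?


Input: "bbbhbaafehhd"
Sliding window (track last position of each char):
  Position 0 ('b'): window [0,0] length 1 -- new best
  Position 1 ('b'): repeat (last at 0), move window start to 1
  Position 1 ('b'): window [1,1] length 1
  Position 2 ('b'): repeat (last at 1), move window start to 2
  Position 2 ('b'): window [2,2] length 1
  Position 3 ('h'): window [2,3] length 2 -- new best
  Position 4 ('b'): repeat (last at 2), move window start to 3
  Position 4 ('b'): window [3,4] length 2
  Position 5 ('a'): window [3,5] length 3 -- new best
  Position 6 ('a'): repeat (last at 5), move window start to 6
  Position 6 ('a'): window [6,6] length 1
  Position 7 ('f'): window [6,7] length 2
  Position 8 ('e'): window [6,8] length 3
  Position 9 ('h'): window [6,9] length 4 -- new best
  Position 10 ('h'): repeat (last at 9), move window start to 10
  Position 10 ('h'): window [10,10] length 1
  Position 11 ('d'): window [10,11] length 2
Longest substring with no repeats: "afeh" with length 4

4


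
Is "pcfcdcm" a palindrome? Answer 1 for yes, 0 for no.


Input: pcfcdcm
Reversed: mcdcfcp
  Compare pos 0 ('p') with pos 6 ('m'): MISMATCH
  Compare pos 1 ('c') with pos 5 ('c'): match
  Compare pos 2 ('f') with pos 4 ('d'): MISMATCH
Result: not a palindrome

0


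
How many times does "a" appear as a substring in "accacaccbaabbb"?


Searching for "a" in "accacaccbaabbb"
Scanning each position:
  Position 0: "a" => MATCH
  Position 1: "c" => no
  Position 2: "c" => no
  Position 3: "a" => MATCH
  Position 4: "c" => no
  Position 5: "a" => MATCH
  Position 6: "c" => no
  Position 7: "c" => no
  Position 8: "b" => no
  Position 9: "a" => MATCH
  Position 10: "a" => MATCH
  Position 11: "b" => no
  Position 12: "b" => no
  Position 13: "b" => no
Total occurrences: 5

5


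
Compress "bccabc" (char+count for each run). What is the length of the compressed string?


Input: bccabc
Runs:
  'b' x 1 => "b1"
  'c' x 2 => "c2"
  'a' x 1 => "a1"
  'b' x 1 => "b1"
  'c' x 1 => "c1"
Compressed: "b1c2a1b1c1"
Compressed length: 10

10


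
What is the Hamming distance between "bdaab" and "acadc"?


Comparing "bdaab" and "acadc" position by position:
  Position 0: 'b' vs 'a' => differ
  Position 1: 'd' vs 'c' => differ
  Position 2: 'a' vs 'a' => same
  Position 3: 'a' vs 'd' => differ
  Position 4: 'b' vs 'c' => differ
Total differences (Hamming distance): 4

4


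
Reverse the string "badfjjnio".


Input: badfjjnio
Reading characters right to left:
  Position 8: 'o'
  Position 7: 'i'
  Position 6: 'n'
  Position 5: 'j'
  Position 4: 'j'
  Position 3: 'f'
  Position 2: 'd'
  Position 1: 'a'
  Position 0: 'b'
Reversed: oinjjfdab

oinjjfdab


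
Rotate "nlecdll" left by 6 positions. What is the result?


Input: "nlecdll", rotate left by 6
First 6 characters: "nlecdl"
Remaining characters: "l"
Concatenate remaining + first: "l" + "nlecdl" = "lnlecdl"

lnlecdl


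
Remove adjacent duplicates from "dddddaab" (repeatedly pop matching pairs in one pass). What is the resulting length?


Input: dddddaab
Stack-based adjacent duplicate removal:
  Read 'd': push. Stack: d
  Read 'd': matches stack top 'd' => pop. Stack: (empty)
  Read 'd': push. Stack: d
  Read 'd': matches stack top 'd' => pop. Stack: (empty)
  Read 'd': push. Stack: d
  Read 'a': push. Stack: da
  Read 'a': matches stack top 'a' => pop. Stack: d
  Read 'b': push. Stack: db
Final stack: "db" (length 2)

2


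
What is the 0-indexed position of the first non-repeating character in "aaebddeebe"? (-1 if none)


Input: aaebddeebe
Character frequencies:
  'a': 2
  'b': 2
  'd': 2
  'e': 4
Scanning left to right for freq == 1:
  Position 0 ('a'): freq=2, skip
  Position 1 ('a'): freq=2, skip
  Position 2 ('e'): freq=4, skip
  Position 3 ('b'): freq=2, skip
  Position 4 ('d'): freq=2, skip
  Position 5 ('d'): freq=2, skip
  Position 6 ('e'): freq=4, skip
  Position 7 ('e'): freq=4, skip
  Position 8 ('b'): freq=2, skip
  Position 9 ('e'): freq=4, skip
  No unique character found => answer = -1

-1


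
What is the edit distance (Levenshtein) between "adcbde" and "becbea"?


Computing edit distance: "adcbde" -> "becbea"
DP table:
           b    e    c    b    e    a
      0    1    2    3    4    5    6
  a   1    1    2    3    4    5    5
  d   2    2    2    3    4    5    6
  c   3    3    3    2    3    4    5
  b   4    3    4    3    2    3    4
  d   5    4    4    4    3    3    4
  e   6    5    4    5    4    3    4
Edit distance = dp[6][6] = 4

4


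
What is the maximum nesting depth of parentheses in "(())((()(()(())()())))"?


Input: "(())((()(()(())()())))"
Tracking depth:
  Position 0 '(': depth becomes 1
  Position 1 '(': depth becomes 2
  Position 2 ')': depth becomes 1
  Position 3 ')': depth becomes 0
  Position 4 '(': depth becomes 1
  Position 5 '(': depth becomes 2
  Position 6 '(': depth becomes 3
  Position 7 ')': depth becomes 2
  Position 8 '(': depth becomes 3
  Position 9 '(': depth becomes 4
  Position 10 ')': depth becomes 3
  Position 11 '(': depth becomes 4
  Position 12 '(': depth becomes 5
  Position 13 ')': depth becomes 4
  Position 14 ')': depth becomes 3
  Position 15 '(': depth becomes 4
  Position 16 ')': depth becomes 3
  Position 17 '(': depth becomes 4
  Position 18 ')': depth becomes 3
  Position 19 ')': depth becomes 2
  Position 20 ')': depth becomes 1
  Position 21 ')': depth becomes 0
Maximum depth reached: 5

5


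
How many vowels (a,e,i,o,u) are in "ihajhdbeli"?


Input: ihajhdbeli
Checking each character:
  'i' at position 0: vowel (running total: 1)
  'h' at position 1: consonant
  'a' at position 2: vowel (running total: 2)
  'j' at position 3: consonant
  'h' at position 4: consonant
  'd' at position 5: consonant
  'b' at position 6: consonant
  'e' at position 7: vowel (running total: 3)
  'l' at position 8: consonant
  'i' at position 9: vowel (running total: 4)
Total vowels: 4

4


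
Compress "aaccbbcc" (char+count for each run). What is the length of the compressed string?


Input: aaccbbcc
Runs:
  'a' x 2 => "a2"
  'c' x 2 => "c2"
  'b' x 2 => "b2"
  'c' x 2 => "c2"
Compressed: "a2c2b2c2"
Compressed length: 8

8


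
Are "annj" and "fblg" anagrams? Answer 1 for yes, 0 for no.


Strings: "annj", "fblg"
Sorted first:  ajnn
Sorted second: bfgl
Differ at position 0: 'a' vs 'b' => not anagrams

0


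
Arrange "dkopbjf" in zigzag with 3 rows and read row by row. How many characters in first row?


Zigzag "dkopbjf" into 3 rows:
Placing characters:
  'd' => row 0
  'k' => row 1
  'o' => row 2
  'p' => row 1
  'b' => row 0
  'j' => row 1
  'f' => row 2
Rows:
  Row 0: "db"
  Row 1: "kpj"
  Row 2: "of"
First row length: 2

2


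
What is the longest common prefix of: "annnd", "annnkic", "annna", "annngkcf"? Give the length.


Words: annnd, annnkic, annna, annngkcf
  Position 0: all 'a' => match
  Position 1: all 'n' => match
  Position 2: all 'n' => match
  Position 3: all 'n' => match
  Position 4: ('d', 'k', 'a', 'g') => mismatch, stop
LCP = "annn" (length 4)

4


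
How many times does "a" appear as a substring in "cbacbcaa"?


Searching for "a" in "cbacbcaa"
Scanning each position:
  Position 0: "c" => no
  Position 1: "b" => no
  Position 2: "a" => MATCH
  Position 3: "c" => no
  Position 4: "b" => no
  Position 5: "c" => no
  Position 6: "a" => MATCH
  Position 7: "a" => MATCH
Total occurrences: 3

3


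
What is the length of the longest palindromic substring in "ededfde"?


Input: "ededfde"
Checking substrings for palindromes:
  [2:7] "edfde" (len 5) => palindrome
  [0:3] "ede" (len 3) => palindrome
  [1:4] "ded" (len 3) => palindrome
  [3:6] "dfd" (len 3) => palindrome
Longest palindromic substring: "edfde" with length 5

5


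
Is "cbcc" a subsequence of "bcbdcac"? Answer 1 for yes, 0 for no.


Check if "cbcc" is a subsequence of "bcbdcac"
Greedy scan:
  Position 0 ('b'): no match needed
  Position 1 ('c'): matches sub[0] = 'c'
  Position 2 ('b'): matches sub[1] = 'b'
  Position 3 ('d'): no match needed
  Position 4 ('c'): matches sub[2] = 'c'
  Position 5 ('a'): no match needed
  Position 6 ('c'): matches sub[3] = 'c'
All 4 characters matched => is a subsequence

1


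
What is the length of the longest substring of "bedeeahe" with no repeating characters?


Input: "bedeeahe"
Sliding window (track last position of each char):
  Position 0 ('b'): window [0,0] length 1 -- new best
  Position 1 ('e'): window [0,1] length 2 -- new best
  Position 2 ('d'): window [0,2] length 3 -- new best
  Position 3 ('e'): repeat (last at 1), move window start to 2
  Position 3 ('e'): window [2,3] length 2
  Position 4 ('e'): repeat (last at 3), move window start to 4
  Position 4 ('e'): window [4,4] length 1
  Position 5 ('a'): window [4,5] length 2
  Position 6 ('h'): window [4,6] length 3
  Position 7 ('e'): repeat (last at 4), move window start to 5
  Position 7 ('e'): window [5,7] length 3
Longest substring with no repeats: "bed" with length 3

3


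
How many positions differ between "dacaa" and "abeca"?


Comparing "dacaa" and "abeca" position by position:
  Position 0: 'd' vs 'a' => DIFFER
  Position 1: 'a' vs 'b' => DIFFER
  Position 2: 'c' vs 'e' => DIFFER
  Position 3: 'a' vs 'c' => DIFFER
  Position 4: 'a' vs 'a' => same
Positions that differ: 4

4


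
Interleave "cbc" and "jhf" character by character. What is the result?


Interleaving "cbc" and "jhf":
  Position 0: 'c' from first, 'j' from second => "cj"
  Position 1: 'b' from first, 'h' from second => "bh"
  Position 2: 'c' from first, 'f' from second => "cf"
Result: cjbhcf

cjbhcf


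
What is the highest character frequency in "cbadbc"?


Input: cbadbc
Character counts:
  'a': 1
  'b': 2
  'c': 2
  'd': 1
Maximum frequency: 2

2


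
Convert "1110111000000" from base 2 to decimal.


Input: "1110111000000" in base 2
Positional expansion:
  Digit '1' (value 1) x 2^12 = 4096
  Digit '1' (value 1) x 2^11 = 2048
  Digit '1' (value 1) x 2^10 = 1024
  Digit '0' (value 0) x 2^9 = 0
  Digit '1' (value 1) x 2^8 = 256
  Digit '1' (value 1) x 2^7 = 128
  Digit '1' (value 1) x 2^6 = 64
  Digit '0' (value 0) x 2^5 = 0
  Digit '0' (value 0) x 2^4 = 0
  Digit '0' (value 0) x 2^3 = 0
  Digit '0' (value 0) x 2^2 = 0
  Digit '0' (value 0) x 2^1 = 0
  Digit '0' (value 0) x 2^0 = 0
Sum = 7616

7616


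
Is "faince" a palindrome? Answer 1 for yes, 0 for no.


Input: faince
Reversed: ecniaf
  Compare pos 0 ('f') with pos 5 ('e'): MISMATCH
  Compare pos 1 ('a') with pos 4 ('c'): MISMATCH
  Compare pos 2 ('i') with pos 3 ('n'): MISMATCH
Result: not a palindrome

0


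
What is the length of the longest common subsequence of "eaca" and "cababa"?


LCS of "eaca" and "cababa"
DP table:
           c    a    b    a    b    a
      0    0    0    0    0    0    0
  e   0    0    0    0    0    0    0
  a   0    0    1    1    1    1    1
  c   0    1    1    1    1    1    1
  a   0    1    2    2    2    2    2
LCS length = dp[4][6] = 2

2


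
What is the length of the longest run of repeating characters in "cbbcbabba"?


Input: "cbbcbabba"
Scanning for longest run:
  Position 1 ('b'): new char, reset run to 1
  Position 2 ('b'): continues run of 'b', length=2
  Position 3 ('c'): new char, reset run to 1
  Position 4 ('b'): new char, reset run to 1
  Position 5 ('a'): new char, reset run to 1
  Position 6 ('b'): new char, reset run to 1
  Position 7 ('b'): continues run of 'b', length=2
  Position 8 ('a'): new char, reset run to 1
Longest run: 'b' with length 2

2
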